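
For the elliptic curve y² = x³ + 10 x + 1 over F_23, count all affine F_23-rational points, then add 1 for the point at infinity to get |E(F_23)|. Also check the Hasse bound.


Affine points = {(0, 1), (0, 22), (1, 9), (1, 14), (2, 11), (2, 12), (3, 9), (3, 14), (4, 6), (4, 17), (6, 1), (6, 22), (7, 0), (8, 8), (8, 15), (11, 4), (11, 19), (12, 3), (12, 20), (16, 5), (16, 18), (17, 1), (17, 22), (19, 9), (19, 14), (20, 6), (20, 17), (22, 6), (22, 17)}; affine count = 29; |E(F_23)| = 30.

Discriminant check: Δ ∝ 4a³ + 27b² = 4·10³ + 27·1² = 4·1000 + 27·1 ≡ 2 (mod 23). Nonzero ⇒ E is nonsingular.
For each x ∈ F_23, compute rhs = x³ + 10·x + 1 mod 23, then count y ∈ F_23 with y² ≡ rhs.
  x = 0: rhs = 1, matching y values: 1, 22 (2 points).
  x = 1: rhs = 12, matching y values: 9, 14 (2 points).
  x = 2: rhs = 6, matching y values: 11, 12 (2 points).
  x = 3: rhs = 12, matching y values: 9, 14 (2 points).
  x = 4: rhs = 13, matching y values: 6, 17 (2 points).
  x = 5: rhs = 15, matching y values: none (0 points).
  x = 6: rhs = 1, matching y values: 1, 22 (2 points).
  x = 7: rhs = 0, matching y values: 0 (1 points).
  x = 8: rhs = 18, matching y values: 8, 15 (2 points).
  x = 9: rhs = 15, matching y values: none (0 points).
  x = 10: rhs = 20, matching y values: none (0 points).
  x = 11: rhs = 16, matching y values: 4, 19 (2 points).
  x = 12: rhs = 9, matching y values: 3, 20 (2 points).
  x = 13: rhs = 5, matching y values: none (0 points).
  x = 14: rhs = 10, matching y values: none (0 points).
  x = 15: rhs = 7, matching y values: none (0 points).
  x = 16: rhs = 2, matching y values: 5, 18 (2 points).
  x = 17: rhs = 1, matching y values: 1, 22 (2 points).
  x = 18: rhs = 10, matching y values: none (0 points).
  x = 19: rhs = 12, matching y values: 9, 14 (2 points).
  x = 20: rhs = 13, matching y values: 6, 17 (2 points).
  x = 21: rhs = 19, matching y values: none (0 points).
  x = 22: rhs = 13, matching y values: 6, 17 (2 points).
Total affine count: 29.
Full point count |E(F_23)| = 29 + 1 = 30.
Hasse bound: |30 − (23+1)| = |6| = 6 ≤ 2√23 ≈ 9.5917 ✓.


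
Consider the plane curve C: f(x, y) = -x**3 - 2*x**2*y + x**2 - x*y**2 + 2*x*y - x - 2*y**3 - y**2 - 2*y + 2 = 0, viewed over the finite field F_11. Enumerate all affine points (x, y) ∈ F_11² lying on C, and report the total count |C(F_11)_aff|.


Affine F_11-points: {(0, 2), (1, 3), (2, 2), (5, 4), (6, 2), (7, 9), (9, 8), (9, 10), (10, 5), (10, 8), (10, 9)}; count = 11.

For each of the 121 pairs (x, y) ∈ F_11², evaluate f(x, y) mod 11. Record the zeros.
  x = 0: [0↦2, 1↦8, 2↦0, 3↦10, 4↦4, 5↦3, 6↦6, 7↦1, 8↦9, 9↦7, 10↦5]  zeros at y ∈ {2}
  x = 1: [0↦1, 1↦6, 2↦6, 3↦0, 4↦9, 5↦10, 6↦2, 7↦6, 8↦10, 9↦2, 10↦3]  zeros at y ∈ {3}
  x = 2: [0↦7, 1↦7, 2↦0, 3↦7, 4↦5, 5↦4, 6↦3, 7↦1, 8↦8, 9↦1, 10↦1]  zeros at y ∈ {2}
  x = 3: [0↦3, 1↦5, 2↦9, 3↦3, 4↦8, 5↦1, 6↦3, 7↦2, 8↦8, 9↦9, 10↦4]  zeros at y ∈ ∅
  x = 4: [0↦5, 1↦5, 2↦5, 3↦4, 4↦1, 5↦6, 6↦7, 7↦3, 8↦4, 9↦9, 10↦6]  zeros at y ∈ ∅
  x = 5: [0↦7, 1↦1, 2↦4, 3↦4, 4↦0, 5↦2, 6↦9, 7↦9, 8↦1, 9↦6, 10↦1]  zeros at y ∈ {4}
  x = 6: [0↦3, 1↦9, 2↦0, 3↦8, 4↦10, 5↦5, 6↦3, 7↦3, 8↦4, 9↦5, 10↦5]  zeros at y ∈ {2}
  x = 7: [0↦9, 1↦1, 2↦9, 3↦10, 4↦3, 5↦9, 6↦5, 7↦1, 8↦7, 9↦0, 10↦1]  zeros at y ∈ {9}
  x = 8: [0↦8, 1↦4, 2↦3, 3↦4, 4↦6, 5↦8, 6↦9, 7↦8, 8↦4, 9↦7, 10↦5]  zeros at y ∈ ∅
  x = 9: [0↦5, 1↦1, 2↦9, 3↦6, 4↦2, 5↦7, 6↦9, 7↦7, 8↦0, 9↦9, 10↦0]  zeros at y ∈ {8, 10}
  x = 10: [0↦5, 1↦8, 2↦10, 3↦10, 4↦7, 5↦0, 6↦10, 7↦3, 8↦0, 9↦0, 10↦2]  zeros at y ∈ {5, 8, 9}
Collecting zeros: affine points = {(0, 2), (1, 3), (2, 2), (5, 4), (6, 2), (7, 9), (9, 8), (9, 10), (10, 5), (10, 8), (10, 9)}.
Total count |C(F_11)_aff| = 11.


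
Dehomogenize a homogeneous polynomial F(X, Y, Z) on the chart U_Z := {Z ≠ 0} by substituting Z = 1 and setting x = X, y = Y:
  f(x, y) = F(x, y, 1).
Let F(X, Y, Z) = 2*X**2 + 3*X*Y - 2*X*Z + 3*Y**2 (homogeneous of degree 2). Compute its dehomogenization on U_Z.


f(x, y) = 2*x**2 + 3*x*y - 2*x + 3*y**2

On U_Z we set Z = 1. Each monomial c·X^i·Y^j·Z^k in F becomes c·x^i·y^j·1^k = c·x^i·y^j.
Substituting Z = 1: F(X, Y, 1) = 2*x**2 + 3*x*y - 2*x + 3*y**2.
Note: deg(f) ≤ deg(F) = 2; strict inequality happens when F is divisible by Z (lost terms).


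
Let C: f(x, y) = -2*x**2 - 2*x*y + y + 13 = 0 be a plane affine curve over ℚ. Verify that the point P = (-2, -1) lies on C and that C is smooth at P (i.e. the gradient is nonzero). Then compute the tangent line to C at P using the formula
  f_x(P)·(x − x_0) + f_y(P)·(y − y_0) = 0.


Tangent line at P: 10*x + 5*y + 25 = 0.

Step 1: f(-2, -1) = 0, so P lies on C.
Step 2: partial derivatives
  f_x(x, y) = -4*x - 2*y, f_y(x, y) = 1 - 2*x.
  f_x(P) = 10, f_y(P) = 5 (gradient nonzero, so P is smooth).
Step 3: tangent line at P: 10·(x − -2) + 5·(y − -1) = 0.
Expanding: 10*x + 5*y + 25 = 0.


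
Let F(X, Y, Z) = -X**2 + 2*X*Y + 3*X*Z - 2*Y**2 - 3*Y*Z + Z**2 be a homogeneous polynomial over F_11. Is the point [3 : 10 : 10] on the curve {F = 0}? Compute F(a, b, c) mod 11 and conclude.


F(3,10,10) ≡ 5 (mod 11); P is NOT on the curve.

Evaluate F(3, 10, 10) term-by-term (mod 11).
  -X**2 ↦ -1·9·1·1 = -9
  2*X*Y ↦ 2·3·10·1 = 60
  3*X*Z ↦ 3·3·1·10 = 90
  -2*Y**2 ↦ -2·1·100·1 = -200
  -3*Y*Z ↦ -3·1·10·10 = -300
  Z**2 ↦ 1·1·1·100 = 100
Sum: F(3, 10, 10) = (-9) + (60) + (90) + (-200) + (-300) + (100) = -259.
Reducing mod 11: -259 ≡ 5 (mod 11).
Since F(a, b, c) ≡ 5 ≠ 0 (mod 11), P does NOT lie on the curve.


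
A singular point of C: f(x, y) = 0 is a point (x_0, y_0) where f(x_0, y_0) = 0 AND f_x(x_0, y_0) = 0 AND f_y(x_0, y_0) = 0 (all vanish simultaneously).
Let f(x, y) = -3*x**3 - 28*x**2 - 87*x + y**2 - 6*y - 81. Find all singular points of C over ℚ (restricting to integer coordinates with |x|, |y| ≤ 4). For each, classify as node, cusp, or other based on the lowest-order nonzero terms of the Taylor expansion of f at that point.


Singular points: {(-3, 3)}; classification: node.

Compute partial derivatives:
  f_x = -9*x**2 - 56*x - 87.
  f_y = 2*y - 6.
Scan x_0 ∈ {−4, ..., 4}. For each x_0, f_y(x_0, y) is a polynomial in y; find its integer roots y ∈ {−4, ..., 4}, then test f_x and f at those candidates.
  x = -4: f_y(-4, y) = 2*y - 6; vanishes at y ∈ {3}. (-4, 3): f_x = -7 ≠ 0.
  x = -3: f_y(-3, y) = 2*y - 6; vanishes at y ∈ {3}. (-3, 3): f_x = 0, f = 0 — SINGULAR.
  x = -2: f_y(-2, y) = 2*y - 6; vanishes at y ∈ {3}. (-2, 3): f_x = -11 ≠ 0.
  x = -1: f_y(-1, y) = 2*y - 6; vanishes at y ∈ {3}. (-1, 3): f_x = -40 ≠ 0.
  x = 0: f_y(0, y) = 2*y - 6; vanishes at y ∈ {3}. (0, 3): f_x = -87 ≠ 0.
  x = 1: f_y(1, y) = 2*y - 6; vanishes at y ∈ {3}. (1, 3): f_x = -152 ≠ 0.
  x = 2: f_y(2, y) = 2*y - 6; vanishes at y ∈ {3}. (2, 3): f_x = -235 ≠ 0.
  x = 3: f_y(3, y) = 2*y - 6; vanishes at y ∈ {3}. (3, 3): f_x = -336 ≠ 0.
  x = 4: f_y(4, y) = 2*y - 6; vanishes at y ∈ {3}. (4, 3): f_x = -455 ≠ 0.
Only singular point on the grid: (-3, 3).
Classify: substitute x = -3 + u, y = 3 + v and expand: f = -3*u**3 - u**2 + v**2.
No constant or linear terms (consistent with a singular point). Quadratic part: -u**2 + v**2. Cubic part: -3*u**3.
The quadratic part v**2 - u**2 = (v − u)(v + u) splits into two distinct linear factors, so there are two distinct tangent lines y − 3 = ±(x − -3) — this is a node (ordinary double point).
Classification: node.


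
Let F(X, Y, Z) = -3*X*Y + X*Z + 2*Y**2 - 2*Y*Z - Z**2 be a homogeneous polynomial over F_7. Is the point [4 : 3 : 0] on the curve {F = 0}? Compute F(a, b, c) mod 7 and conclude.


F(4,3,0) ≡ 3 (mod 7); P is NOT on the curve.

Evaluate F(4, 3, 0) term-by-term (mod 7).
  -3*X*Y ↦ -3·4·3·1 = -36
  X*Z ↦ 1·4·1·0 = 0
  2*Y**2 ↦ 2·1·9·1 = 18
  -2*Y*Z ↦ -2·1·3·0 = 0
  -Z**2 ↦ -1·1·1·0 = 0
Sum: F(4, 3, 0) = (-36) + (0) + (18) + (0) + (0) = -18.
Reducing mod 7: -18 ≡ 3 (mod 7).
Since F(a, b, c) ≡ 3 ≠ 0 (mod 7), P does NOT lie on the curve.


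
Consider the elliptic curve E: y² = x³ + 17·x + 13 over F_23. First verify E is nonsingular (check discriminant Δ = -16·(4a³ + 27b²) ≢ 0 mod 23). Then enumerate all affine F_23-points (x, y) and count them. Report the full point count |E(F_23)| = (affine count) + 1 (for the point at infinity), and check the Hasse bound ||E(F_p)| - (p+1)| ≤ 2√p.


Affine points = {(0, 6), (0, 17), (1, 10), (1, 13), (2, 3), (2, 20), (5, 4), (5, 19), (6, 3), (6, 20), (11, 6), (11, 17), (12, 6), (12, 17), (13, 4), (13, 19), (15, 3), (15, 20), (20, 2), (20, 21), (22, 8), (22, 15)}; affine count = 22; |E(F_23)| = 23.

Discriminant check: Δ ∝ 4a³ + 27b² = 4·17³ + 27·13² = 4·4913 + 27·169 ≡ 19 (mod 23). Nonzero ⇒ E is nonsingular.
For each x ∈ F_23, compute rhs = x³ + 17·x + 13 mod 23, then count y ∈ F_23 with y² ≡ rhs.
  x = 0: rhs = 13, matching y values: 6, 17 (2 points).
  x = 1: rhs = 8, matching y values: 10, 13 (2 points).
  x = 2: rhs = 9, matching y values: 3, 20 (2 points).
  x = 3: rhs = 22, matching y values: none (0 points).
  x = 4: rhs = 7, matching y values: none (0 points).
  x = 5: rhs = 16, matching y values: 4, 19 (2 points).
  x = 6: rhs = 9, matching y values: 3, 20 (2 points).
  x = 7: rhs = 15, matching y values: none (0 points).
  x = 8: rhs = 17, matching y values: none (0 points).
  x = 9: rhs = 21, matching y values: none (0 points).
  x = 10: rhs = 10, matching y values: none (0 points).
  x = 11: rhs = 13, matching y values: 6, 17 (2 points).
  x = 12: rhs = 13, matching y values: 6, 17 (2 points).
  x = 13: rhs = 16, matching y values: 4, 19 (2 points).
  x = 14: rhs = 5, matching y values: none (0 points).
  x = 15: rhs = 9, matching y values: 3, 20 (2 points).
  x = 16: rhs = 11, matching y values: none (0 points).
  x = 17: rhs = 17, matching y values: none (0 points).
  x = 18: rhs = 10, matching y values: none (0 points).
  x = 19: rhs = 19, matching y values: none (0 points).
  x = 20: rhs = 4, matching y values: 2, 21 (2 points).
  x = 21: rhs = 17, matching y values: none (0 points).
  x = 22: rhs = 18, matching y values: 8, 15 (2 points).
Total affine count: 22.
Full point count |E(F_23)| = 22 + 1 = 23.
Hasse bound: |23 − (23+1)| = |-1| = 1 ≤ 2√23 ≈ 9.5917 ✓.


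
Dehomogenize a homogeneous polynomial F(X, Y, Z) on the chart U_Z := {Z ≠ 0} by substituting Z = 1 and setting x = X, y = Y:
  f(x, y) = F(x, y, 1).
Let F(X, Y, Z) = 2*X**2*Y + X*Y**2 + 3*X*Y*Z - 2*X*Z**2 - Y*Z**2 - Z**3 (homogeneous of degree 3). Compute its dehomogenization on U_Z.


f(x, y) = 2*x**2*y + x*y**2 + 3*x*y - 2*x - y - 1

On U_Z we set Z = 1. Each monomial c·X^i·Y^j·Z^k in F becomes c·x^i·y^j·1^k = c·x^i·y^j.
Substituting Z = 1: F(X, Y, 1) = 2*x**2*y + x*y**2 + 3*x*y - 2*x - y - 1.
Note: deg(f) ≤ deg(F) = 3; strict inequality happens when F is divisible by Z (lost terms).


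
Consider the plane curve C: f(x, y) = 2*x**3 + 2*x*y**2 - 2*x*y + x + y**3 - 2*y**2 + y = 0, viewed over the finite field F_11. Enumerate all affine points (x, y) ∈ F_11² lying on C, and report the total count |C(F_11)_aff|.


Affine F_11-points: {(0, 0), (0, 1), (2, 10), (3, 4), (3, 7), (4, 0), (4, 1), (4, 4), (5, 9), (7, 0), (7, 1), (7, 9), (9, 7), (10, 7), (10, 9), (10, 10)}; count = 16.

For each of the 121 pairs (x, y) ∈ F_11², evaluate f(x, y) mod 11. Record the zeros.
  x = 0: [0↦0, 1↦0, 2↦2, 3↦1, 4↦3, 5↦3, 6↦7, 7↦10, 8↦7, 9↦4, 10↦7]  zeros at y ∈ {0, 1}
  x = 1: [0↦3, 1↦3, 2↦9, 3↦5, 4↦8, 5↦2, 6↦4, 7↦9, 8↦1, 9↦8, 10↦3]  zeros at y ∈ ∅
  x = 2: [0↦7, 1↦7, 2↦6, 3↦10, 4↦3, 5↦2, 6↦2, 7↦9, 8↦7, 9↦2, 10↦0]  zeros at y ∈ {10}
  x = 3: [0↦2, 1↦2, 2↦5, 3↦6, 4↦0, 5↦4, 6↦2, 7↦0, 8↦4, 9↦9, 10↦10]  zeros at y ∈ {4, 7}
  x = 4: [0↦0, 1↦0, 2↦7, 3↦5, 4↦0, 5↦9, 6↦5, 7↦5, 8↦4, 9↦8, 10↦1]  zeros at y ∈ {0, 1, 4}
  x = 5: [0↦2, 1↦2, 2↦2, 3↦8, 4↦4, 5↦7, 6↦1, 7↦3, 8↦8, 9↦0, 10↦7]  zeros at y ∈ {9}
  x = 6: [0↦9, 1↦9, 2↦2, 3↦5, 4↦2, 5↦10, 6↦2, 7↦6, 8↦6, 9↦8, 10↦7]  zeros at y ∈ ∅
  x = 7: [0↦0, 1↦0, 2↦8, 3↦8, 4↦6, 5↦8, 6↦9, 7↦4, 8↦10, 9↦0, 10↦2]  zeros at y ∈ {0, 1, 9}
  x = 8: [0↦9, 1↦9, 2↦10, 3↦7, 4↦6, 5↦2, 6↦1, 7↦9, 8↦10, 9↦10, 10↦4]  zeros at y ∈ ∅
  x = 9: [0↦4, 1↦4, 2↦9, 3↦3, 4↦3, 5↦4, 6↦1, 7↦0, 8↦7, 9↦6, 10↦3]  zeros at y ∈ {7}
  x = 10: [0↦8, 1↦8, 2↦6, 3↦8, 4↦9, 5↦4, 6↦10, 7↦0, 8↦2, 9↦0, 10↦0]  zeros at y ∈ {7, 9, 10}
Collecting zeros: affine points = {(0, 0), (0, 1), (2, 10), (3, 4), (3, 7), (4, 0), (4, 1), (4, 4), (5, 9), (7, 0), (7, 1), (7, 9), (9, 7), (10, 7), (10, 9), (10, 10)}.
Total count |C(F_11)_aff| = 16.


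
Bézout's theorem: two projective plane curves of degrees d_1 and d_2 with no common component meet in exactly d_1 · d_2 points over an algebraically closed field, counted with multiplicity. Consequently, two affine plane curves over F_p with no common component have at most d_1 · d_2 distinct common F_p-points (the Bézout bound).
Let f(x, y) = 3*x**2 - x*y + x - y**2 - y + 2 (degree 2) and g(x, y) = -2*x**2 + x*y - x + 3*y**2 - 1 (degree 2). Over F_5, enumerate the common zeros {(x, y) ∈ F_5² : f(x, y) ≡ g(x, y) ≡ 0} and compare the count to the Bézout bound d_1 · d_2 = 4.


Common zeros: ∅; count = 0; Bézout bound = 4.

deg(f) = 2, deg(g) = 2, so Bézout bound = 4.
Scan x ∈ F_5. For each x, list the y ∈ F_5 with f(x, y) ≡ 0 and those with g(x, y) ≡ 0 (mod 5); the common zeros in that column are the intersection.
  x = 0: f ≡ 0 at y ∈ {1, 3}; g ≡ 0 at y ∈ ∅; common: ∅.
  x = 1: f ≡ 0 at y ∈ ∅; g ≡ 0 at y ∈ {1, 2}; common: ∅.
  x = 2: f ≡ 0 at y ∈ ∅; g ≡ 0 at y ∈ {2, 4}; common: ∅.
  x = 3: f ≡ 0 at y ∈ {2, 4}; g ≡ 0 at y ∈ ∅; common: ∅.
  x = 4: f ≡ 0 at y ∈ {2, 3}; g ≡ 0 at y ∈ {1}; common: ∅.
Collecting: common zeros = ∅, so the count is 0.
Comparison with the Bézout bound: 0 ≤ 4 = deg(f)·deg(g), as expected for curves with no common component (the affine F_5-count falls short of the bound because intersections may lie at infinity, over extension fields, or carry multiplicity).


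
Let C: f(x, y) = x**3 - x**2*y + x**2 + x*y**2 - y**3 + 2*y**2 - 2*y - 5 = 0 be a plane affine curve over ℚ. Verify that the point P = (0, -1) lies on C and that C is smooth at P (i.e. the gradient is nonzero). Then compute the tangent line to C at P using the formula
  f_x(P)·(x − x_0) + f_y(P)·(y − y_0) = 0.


Tangent line at P: x - 9*y - 9 = 0.

Step 1: f(0, -1) = 0, so P lies on C.
Step 2: partial derivatives
  f_x(x, y) = 3*x**2 - 2*x*y + 2*x + y**2, f_y(x, y) = -x**2 + 2*x*y - 3*y**2 + 4*y - 2.
  f_x(P) = 1, f_y(P) = -9 (gradient nonzero, so P is smooth).
Step 3: tangent line at P: 1·(x − 0) + -9·(y − -1) = 0.
Expanding: x - 9*y - 9 = 0.


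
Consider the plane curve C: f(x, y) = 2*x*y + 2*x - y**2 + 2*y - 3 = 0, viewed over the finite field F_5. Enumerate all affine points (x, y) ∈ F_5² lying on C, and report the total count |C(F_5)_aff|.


Affine F_5-points: {(2, 3), (3, 1), (3, 2), (4, 0)}; count = 4.

For each of the 25 pairs (x, y) ∈ F_5², evaluate f(x, y) mod 5. Record the zeros.
  x = 0: [0↦2, 1↦3, 2↦2, 3↦4, 4↦4]  zeros at y ∈ ∅
  x = 1: [0↦4, 1↦2, 2↦3, 3↦2, 4↦4]  zeros at y ∈ ∅
  x = 2: [0↦1, 1↦1, 2↦4, 3↦0, 4↦4]  zeros at y ∈ {3}
  x = 3: [0↦3, 1↦0, 2↦0, 3↦3, 4↦4]  zeros at y ∈ {1, 2}
  x = 4: [0↦0, 1↦4, 2↦1, 3↦1, 4↦4]  zeros at y ∈ {0}
Collecting zeros: affine points = {(2, 3), (3, 1), (3, 2), (4, 0)}.
Total count |C(F_5)_aff| = 4.


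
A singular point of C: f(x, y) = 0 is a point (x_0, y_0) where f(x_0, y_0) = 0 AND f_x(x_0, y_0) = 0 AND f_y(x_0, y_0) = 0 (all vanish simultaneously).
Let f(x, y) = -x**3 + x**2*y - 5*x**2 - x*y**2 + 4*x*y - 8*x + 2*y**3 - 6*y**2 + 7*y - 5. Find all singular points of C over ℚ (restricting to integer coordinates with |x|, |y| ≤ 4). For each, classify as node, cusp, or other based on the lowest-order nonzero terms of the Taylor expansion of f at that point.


Singular points: {(-1, 1)}; classification: node.

Compute partial derivatives:
  f_x = -3*x**2 + 2*x*y - 10*x - y**2 + 4*y - 8.
  f_y = x**2 - 2*x*y + 4*x + 6*y**2 - 12*y + 7.
Scan x_0 ∈ {−4, ..., 4}. For each x_0, f_y(x_0, y) is a polynomial in y; find its integer roots y ∈ {−4, ..., 4}, then test f_x and f at those candidates.
  x = -4: f_y(-4, y) = 6*y**2 - 4*y + 7; no integer root y with |y| ≤ 4.
  x = -3: f_y(-3, y) = 6*y**2 - 6*y + 4; no integer root y with |y| ≤ 4.
  x = -2: f_y(-2, y) = 6*y**2 - 8*y + 3; no integer root y with |y| ≤ 4.
  x = -1: f_y(-1, y) = 6*y**2 - 10*y + 4; vanishes at y ∈ {1}. (-1, 1): f_x = 0, f = 0 — SINGULAR.
  x = 0: f_y(0, y) = 6*y**2 - 12*y + 7; no integer root y with |y| ≤ 4.
  x = 1: f_y(1, y) = 6*y**2 - 14*y + 12; no integer root y with |y| ≤ 4.
  x = 2: f_y(2, y) = 6*y**2 - 16*y + 19; no integer root y with |y| ≤ 4.
  x = 3: f_y(3, y) = 6*y**2 - 18*y + 28; no integer root y with |y| ≤ 4.
  x = 4: f_y(4, y) = 6*y**2 - 20*y + 39; no integer root y with |y| ≤ 4.
Only singular point on the grid: (-1, 1).
Classify: substitute x = -1 + u, y = 1 + v and expand: f = -u**3 + u**2*v - u**2 - u*v**2 + 2*v**3 + v**2.
No constant or linear terms (consistent with a singular point). Quadratic part: -u**2 + v**2. Cubic part: -u**3 + u**2*v - u*v**2 + 2*v**3.
The quadratic part v**2 - u**2 = (v − u)(v + u) splits into two distinct linear factors, so there are two distinct tangent lines y − 1 = ±(x − -1) — this is a node (ordinary double point).
Classification: node.


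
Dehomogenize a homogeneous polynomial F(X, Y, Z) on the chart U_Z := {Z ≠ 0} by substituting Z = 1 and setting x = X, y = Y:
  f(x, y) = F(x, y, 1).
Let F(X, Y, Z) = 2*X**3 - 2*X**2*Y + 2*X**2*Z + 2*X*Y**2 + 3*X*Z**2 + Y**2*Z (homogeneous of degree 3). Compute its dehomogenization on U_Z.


f(x, y) = 2*x**3 - 2*x**2*y + 2*x**2 + 2*x*y**2 + 3*x + y**2

On U_Z we set Z = 1. Each monomial c·X^i·Y^j·Z^k in F becomes c·x^i·y^j·1^k = c·x^i·y^j.
Substituting Z = 1: F(X, Y, 1) = 2*x**3 - 2*x**2*y + 2*x**2 + 2*x*y**2 + 3*x + y**2.
Note: deg(f) ≤ deg(F) = 3; strict inequality happens when F is divisible by Z (lost terms).


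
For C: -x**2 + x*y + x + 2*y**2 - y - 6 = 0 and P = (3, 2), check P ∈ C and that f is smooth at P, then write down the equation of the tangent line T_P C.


Tangent line at P: -3*x + 10*y - 11 = 0.

Step 1: f(3, 2) = 0, so P lies on C.
Step 2: partial derivatives
  f_x(x, y) = -2*x + y + 1, f_y(x, y) = x + 4*y - 1.
  f_x(P) = -3, f_y(P) = 10 (gradient nonzero, so P is smooth).
Step 3: tangent line at P: -3·(x − 3) + 10·(y − 2) = 0.
Expanding: -3*x + 10*y - 11 = 0.


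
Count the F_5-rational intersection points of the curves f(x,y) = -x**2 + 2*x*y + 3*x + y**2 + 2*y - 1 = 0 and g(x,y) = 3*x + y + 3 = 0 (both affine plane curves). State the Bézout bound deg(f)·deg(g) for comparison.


Common zeros: {(4, 0)}; count = 1; Bézout bound = 2.

deg(f) = 2, deg(g) = 1, so Bézout bound = 2.
Scan x ∈ F_5. For each x, list the y ∈ F_5 with f(x, y) ≡ 0 and those with g(x, y) ≡ 0 (mod 5); the common zeros in that column are the intersection.
  x = 0: f ≡ 0 at y ∈ ∅; g ≡ 0 at y ∈ {2}; common: ∅.
  x = 1: f ≡ 0 at y ∈ ∅; g ≡ 0 at y ∈ {4}; common: ∅.
  x = 2: f ≡ 0 at y ∈ ∅; g ≡ 0 at y ∈ {1}; common: ∅.
  x = 3: f ≡ 0 at y ∈ ∅; g ≡ 0 at y ∈ {3}; common: ∅.
  x = 4: f ≡ 0 at y ∈ {0}; g ≡ 0 at y ∈ {0}; common: {0}.
Collecting: common zeros = {(4, 0)}, so the count is 1.
Comparison with the Bézout bound: 1 ≤ 2 = deg(f)·deg(g), as expected for curves with no common component (the affine F_5-count falls short of the bound because intersections may lie at infinity, over extension fields, or carry multiplicity).


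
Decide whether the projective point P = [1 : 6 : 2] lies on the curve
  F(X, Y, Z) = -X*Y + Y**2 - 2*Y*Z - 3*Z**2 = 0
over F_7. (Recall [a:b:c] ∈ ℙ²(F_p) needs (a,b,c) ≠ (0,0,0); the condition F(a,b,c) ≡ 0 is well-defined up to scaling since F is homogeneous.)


F(1,6,2) ≡ 1 (mod 7); P is NOT on the curve.

Evaluate F(1, 6, 2) term-by-term (mod 7).
  -X*Y ↦ -1·1·6·1 = -6
  Y**2 ↦ 1·1·36·1 = 36
  -2*Y*Z ↦ -2·1·6·2 = -24
  -3*Z**2 ↦ -3·1·1·4 = -12
Sum: F(1, 6, 2) = (-6) + (36) + (-24) + (-12) = -6.
Reducing mod 7: -6 ≡ 1 (mod 7).
Since F(a, b, c) ≡ 1 ≠ 0 (mod 7), P does NOT lie on the curve.


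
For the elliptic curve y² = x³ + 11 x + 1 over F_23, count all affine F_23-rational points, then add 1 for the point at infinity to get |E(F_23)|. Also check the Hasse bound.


Affine points = {(0, 1), (0, 22), (1, 6), (1, 17), (2, 10), (2, 13), (8, 7), (8, 16), (9, 1), (9, 22), (11, 2), (11, 21), (13, 8), (13, 15), (14, 1), (14, 22), (16, 8), (16, 15), (17, 8), (17, 15), (19, 10), (19, 13), (22, 9), (22, 14)}; affine count = 24; |E(F_23)| = 25.

Discriminant check: Δ ∝ 4a³ + 27b² = 4·11³ + 27·1² = 4·1331 + 27·1 ≡ 15 (mod 23). Nonzero ⇒ E is nonsingular.
For each x ∈ F_23, compute rhs = x³ + 11·x + 1 mod 23, then count y ∈ F_23 with y² ≡ rhs.
  x = 0: rhs = 1, matching y values: 1, 22 (2 points).
  x = 1: rhs = 13, matching y values: 6, 17 (2 points).
  x = 2: rhs = 8, matching y values: 10, 13 (2 points).
  x = 3: rhs = 15, matching y values: none (0 points).
  x = 4: rhs = 17, matching y values: none (0 points).
  x = 5: rhs = 20, matching y values: none (0 points).
  x = 6: rhs = 7, matching y values: none (0 points).
  x = 7: rhs = 7, matching y values: none (0 points).
  x = 8: rhs = 3, matching y values: 7, 16 (2 points).
  x = 9: rhs = 1, matching y values: 1, 22 (2 points).
  x = 10: rhs = 7, matching y values: none (0 points).
  x = 11: rhs = 4, matching y values: 2, 21 (2 points).
  x = 12: rhs = 21, matching y values: none (0 points).
  x = 13: rhs = 18, matching y values: 8, 15 (2 points).
  x = 14: rhs = 1, matching y values: 1, 22 (2 points).
  x = 15: rhs = 22, matching y values: none (0 points).
  x = 16: rhs = 18, matching y values: 8, 15 (2 points).
  x = 17: rhs = 18, matching y values: 8, 15 (2 points).
  x = 18: rhs = 5, matching y values: none (0 points).
  x = 19: rhs = 8, matching y values: 10, 13 (2 points).
  x = 20: rhs = 10, matching y values: none (0 points).
  x = 21: rhs = 17, matching y values: none (0 points).
  x = 22: rhs = 12, matching y values: 9, 14 (2 points).
Total affine count: 24.
Full point count |E(F_23)| = 24 + 1 = 25.
Hasse bound: |25 − (23+1)| = |1| = 1 ≤ 2√23 ≈ 9.5917 ✓.


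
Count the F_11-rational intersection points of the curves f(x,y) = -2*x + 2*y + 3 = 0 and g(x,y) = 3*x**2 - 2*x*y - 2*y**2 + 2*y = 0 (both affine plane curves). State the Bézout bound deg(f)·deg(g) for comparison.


Common zeros: {(3, 7), (8, 1)}; count = 2; Bézout bound = 2.

deg(f) = 1, deg(g) = 2, so Bézout bound = 2.
Scan x ∈ F_11. For each x, list the y ∈ F_11 with f(x, y) ≡ 0 and those with g(x, y) ≡ 0 (mod 11); the common zeros in that column are the intersection.
  x = 0: f ≡ 0 at y ∈ {4}; g ≡ 0 at y ∈ {0, 1}; common: ∅.
  x = 1: f ≡ 0 at y ∈ {5}; g ≡ 0 at y ∈ ∅; common: ∅.
  x = 2: f ≡ 0 at y ∈ {6}; g ≡ 0 at y ∈ {2, 8}; common: ∅.
  x = 3: f ≡ 0 at y ∈ {7}; g ≡ 0 at y ∈ {2, 7}; common: {7}.
  x = 4: f ≡ 0 at y ∈ {8}; g ≡ 0 at y ∈ ∅; common: ∅.
  x = 5: f ≡ 0 at y ∈ {9}; g ≡ 0 at y ∈ {3, 4}; common: ∅.
  x = 6: f ≡ 0 at y ∈ {10}; g ≡ 0 at y ∈ ∅; common: ∅.
  x = 7: f ≡ 0 at y ∈ {0}; g ≡ 0 at y ∈ {8}; common: ∅.
  x = 8: f ≡ 0 at y ∈ {1}; g ≡ 0 at y ∈ {1, 3}; common: {1}.
  x = 9: f ≡ 0 at y ∈ {2}; g ≡ 0 at y ∈ {7}; common: ∅.
  x = 10: f ≡ 0 at y ∈ {3}; g ≡ 0 at y ∈ ∅; common: ∅.
Collecting: common zeros = {(3, 7), (8, 1)}, so the count is 2.
Comparison with the Bézout bound: 2 ≤ 2 = deg(f)·deg(g), as expected for curves with no common component (the bound is attained).


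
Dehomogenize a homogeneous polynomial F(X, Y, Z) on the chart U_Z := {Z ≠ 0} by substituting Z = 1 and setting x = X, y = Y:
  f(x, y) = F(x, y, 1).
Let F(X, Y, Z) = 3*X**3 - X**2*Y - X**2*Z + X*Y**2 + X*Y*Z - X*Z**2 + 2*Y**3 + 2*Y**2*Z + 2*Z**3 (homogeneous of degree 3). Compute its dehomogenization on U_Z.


f(x, y) = 3*x**3 - x**2*y - x**2 + x*y**2 + x*y - x + 2*y**3 + 2*y**2 + 2

On U_Z we set Z = 1. Each monomial c·X^i·Y^j·Z^k in F becomes c·x^i·y^j·1^k = c·x^i·y^j.
Substituting Z = 1: F(X, Y, 1) = 3*x**3 - x**2*y - x**2 + x*y**2 + x*y - x + 2*y**3 + 2*y**2 + 2.
Note: deg(f) ≤ deg(F) = 3; strict inequality happens when F is divisible by Z (lost terms).


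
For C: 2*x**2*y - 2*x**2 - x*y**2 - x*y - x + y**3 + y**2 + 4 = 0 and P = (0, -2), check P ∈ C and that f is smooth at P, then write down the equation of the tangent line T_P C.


Tangent line at P: -3*x + 8*y + 16 = 0.

Step 1: f(0, -2) = 0, so P lies on C.
Step 2: partial derivatives
  f_x(x, y) = 4*x*y - 4*x - y**2 - y - 1, f_y(x, y) = 2*x**2 - 2*x*y - x + 3*y**2 + 2*y.
  f_x(P) = -3, f_y(P) = 8 (gradient nonzero, so P is smooth).
Step 3: tangent line at P: -3·(x − 0) + 8·(y − -2) = 0.
Expanding: -3*x + 8*y + 16 = 0.


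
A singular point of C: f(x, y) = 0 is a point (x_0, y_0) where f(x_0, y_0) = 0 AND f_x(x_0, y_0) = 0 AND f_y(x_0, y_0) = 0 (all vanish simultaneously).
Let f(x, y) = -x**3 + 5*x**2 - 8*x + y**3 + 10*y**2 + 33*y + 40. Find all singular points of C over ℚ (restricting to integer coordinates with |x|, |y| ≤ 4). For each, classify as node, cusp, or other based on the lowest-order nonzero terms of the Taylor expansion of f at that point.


Singular points: {(2, -3)}; classification: node.

Compute partial derivatives:
  f_x = -3*x**2 + 10*x - 8.
  f_y = 3*y**2 + 20*y + 33.
Scan x_0 ∈ {−4, ..., 4}. For each x_0, f_y(x_0, y) is a polynomial in y; find its integer roots y ∈ {−4, ..., 4}, then test f_x and f at those candidates.
  x = -4: f_y(-4, y) = 3*y**2 + 20*y + 33; vanishes at y ∈ {-3}. (-4, -3): f_x = -96 ≠ 0.
  x = -3: f_y(-3, y) = 3*y**2 + 20*y + 33; vanishes at y ∈ {-3}. (-3, -3): f_x = -65 ≠ 0.
  x = -2: f_y(-2, y) = 3*y**2 + 20*y + 33; vanishes at y ∈ {-3}. (-2, -3): f_x = -40 ≠ 0.
  x = -1: f_y(-1, y) = 3*y**2 + 20*y + 33; vanishes at y ∈ {-3}. (-1, -3): f_x = -21 ≠ 0.
  x = 0: f_y(0, y) = 3*y**2 + 20*y + 33; vanishes at y ∈ {-3}. (0, -3): f_x = -8 ≠ 0.
  x = 1: f_y(1, y) = 3*y**2 + 20*y + 33; vanishes at y ∈ {-3}. (1, -3): f_x = -1 ≠ 0.
  x = 2: f_y(2, y) = 3*y**2 + 20*y + 33; vanishes at y ∈ {-3}. (2, -3): f_x = 0, f = 0 — SINGULAR.
  x = 3: f_y(3, y) = 3*y**2 + 20*y + 33; vanishes at y ∈ {-3}. (3, -3): f_x = -5 ≠ 0.
  x = 4: f_y(4, y) = 3*y**2 + 20*y + 33; vanishes at y ∈ {-3}. (4, -3): f_x = -16 ≠ 0.
Only singular point on the grid: (2, -3).
Classify: substitute x = 2 + u, y = -3 + v and expand: f = -u**3 - u**2 + v**3 + v**2.
No constant or linear terms (consistent with a singular point). Quadratic part: -u**2 + v**2. Cubic part: -u**3 + v**3.
The quadratic part v**2 - u**2 = (v − u)(v + u) splits into two distinct linear factors, so there are two distinct tangent lines y − -3 = ±(x − 2) — this is a node (ordinary double point).
Classification: node.


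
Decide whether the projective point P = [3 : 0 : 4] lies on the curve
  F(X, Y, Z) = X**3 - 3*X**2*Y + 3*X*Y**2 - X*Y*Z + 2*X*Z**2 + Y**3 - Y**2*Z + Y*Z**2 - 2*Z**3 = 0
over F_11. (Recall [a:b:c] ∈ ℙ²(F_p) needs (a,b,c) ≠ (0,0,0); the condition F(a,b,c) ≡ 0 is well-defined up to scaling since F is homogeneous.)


F(3,0,4) ≡ 6 (mod 11); P is NOT on the curve.

Evaluate F(3, 0, 4) term-by-term (mod 11).
  X**3 ↦ 1·27·1·1 = 27
  -3*X**2*Y ↦ -3·9·0·1 = 0
  3*X*Y**2 ↦ 3·3·0·1 = 0
  -X*Y*Z ↦ -1·3·0·4 = 0
  2*X*Z**2 ↦ 2·3·1·16 = 96
  Y**3 ↦ 1·1·0·1 = 0
  -Y**2*Z ↦ -1·1·0·4 = 0
  Y*Z**2 ↦ 1·1·0·16 = 0
  -2*Z**3 ↦ -2·1·1·64 = -128
Sum: F(3, 0, 4) = (27) + (0) + (0) + (0) + (96) + (0) + (0) + (0) + (-128) = -5.
Reducing mod 11: -5 ≡ 6 (mod 11).
Since F(a, b, c) ≡ 6 ≠ 0 (mod 11), P does NOT lie on the curve.


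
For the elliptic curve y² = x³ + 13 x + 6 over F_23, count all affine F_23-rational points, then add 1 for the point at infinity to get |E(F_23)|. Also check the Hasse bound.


Affine points = {(0, 11), (0, 12), (3, 7), (3, 16), (5, 9), (5, 14), (6, 1), (6, 22), (7, 7), (7, 16), (8, 1), (8, 22), (9, 1), (9, 22), (10, 3), (10, 20), (11, 10), (11, 13), (12, 2), (12, 21), (13, 7), (13, 16), (16, 3), (16, 20), (18, 0), (20, 3), (20, 20), (21, 8), (21, 15)}; affine count = 29; |E(F_23)| = 30.

Discriminant check: Δ ∝ 4a³ + 27b² = 4·13³ + 27·6² = 4·2197 + 27·36 ≡ 8 (mod 23). Nonzero ⇒ E is nonsingular.
For each x ∈ F_23, compute rhs = x³ + 13·x + 6 mod 23, then count y ∈ F_23 with y² ≡ rhs.
  x = 0: rhs = 6, matching y values: 11, 12 (2 points).
  x = 1: rhs = 20, matching y values: none (0 points).
  x = 2: rhs = 17, matching y values: none (0 points).
  x = 3: rhs = 3, matching y values: 7, 16 (2 points).
  x = 4: rhs = 7, matching y values: none (0 points).
  x = 5: rhs = 12, matching y values: 9, 14 (2 points).
  x = 6: rhs = 1, matching y values: 1, 22 (2 points).
  x = 7: rhs = 3, matching y values: 7, 16 (2 points).
  x = 8: rhs = 1, matching y values: 1, 22 (2 points).
  x = 9: rhs = 1, matching y values: 1, 22 (2 points).
  x = 10: rhs = 9, matching y values: 3, 20 (2 points).
  x = 11: rhs = 8, matching y values: 10, 13 (2 points).
  x = 12: rhs = 4, matching y values: 2, 21 (2 points).
  x = 13: rhs = 3, matching y values: 7, 16 (2 points).
  x = 14: rhs = 11, matching y values: none (0 points).
  x = 15: rhs = 11, matching y values: none (0 points).
  x = 16: rhs = 9, matching y values: 3, 20 (2 points).
  x = 17: rhs = 11, matching y values: none (0 points).
  x = 18: rhs = 0, matching y values: 0 (1 points).
  x = 19: rhs = 5, matching y values: none (0 points).
  x = 20: rhs = 9, matching y values: 3, 20 (2 points).
  x = 21: rhs = 18, matching y values: 8, 15 (2 points).
  x = 22: rhs = 15, matching y values: none (0 points).
Total affine count: 29.
Full point count |E(F_23)| = 29 + 1 = 30.
Hasse bound: |30 − (23+1)| = |6| = 6 ≤ 2√23 ≈ 9.5917 ✓.


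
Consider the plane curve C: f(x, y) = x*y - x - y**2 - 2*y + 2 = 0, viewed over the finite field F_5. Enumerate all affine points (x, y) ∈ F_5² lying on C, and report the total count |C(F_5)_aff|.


Affine F_5-points: {(1, 2), (2, 0), (4, 3), (4, 4)}; count = 4.

For each of the 25 pairs (x, y) ∈ F_5², evaluate f(x, y) mod 5. Record the zeros.
  x = 0: [0↦2, 1↦4, 2↦4, 3↦2, 4↦3]  zeros at y ∈ ∅
  x = 1: [0↦1, 1↦4, 2↦0, 3↦4, 4↦1]  zeros at y ∈ {2}
  x = 2: [0↦0, 1↦4, 2↦1, 3↦1, 4↦4]  zeros at y ∈ {0}
  x = 3: [0↦4, 1↦4, 2↦2, 3↦3, 4↦2]  zeros at y ∈ ∅
  x = 4: [0↦3, 1↦4, 2↦3, 3↦0, 4↦0]  zeros at y ∈ {3, 4}
Collecting zeros: affine points = {(1, 2), (2, 0), (4, 3), (4, 4)}.
Total count |C(F_5)_aff| = 4.


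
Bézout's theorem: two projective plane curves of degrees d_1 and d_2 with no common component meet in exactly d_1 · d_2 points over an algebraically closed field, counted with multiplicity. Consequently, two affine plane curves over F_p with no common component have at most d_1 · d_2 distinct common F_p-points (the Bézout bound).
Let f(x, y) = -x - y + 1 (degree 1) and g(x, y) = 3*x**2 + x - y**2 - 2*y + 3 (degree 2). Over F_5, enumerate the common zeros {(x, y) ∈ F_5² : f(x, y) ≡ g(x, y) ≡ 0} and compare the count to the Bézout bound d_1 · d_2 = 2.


Common zeros: {(0, 1)}; count = 1; Bézout bound = 2.

deg(f) = 1, deg(g) = 2, so Bézout bound = 2.
Scan x ∈ F_5. For each x, list the y ∈ F_5 with f(x, y) ≡ 0 and those with g(x, y) ≡ 0 (mod 5); the common zeros in that column are the intersection.
  x = 0: f ≡ 0 at y ∈ {1}; g ≡ 0 at y ∈ {1, 2}; common: {1}.
  x = 1: f ≡ 0 at y ∈ {0}; g ≡ 0 at y ∈ ∅; common: ∅.
  x = 2: f ≡ 0 at y ∈ {4}; g ≡ 0 at y ∈ ∅; common: ∅.
  x = 3: f ≡ 0 at y ∈ {3}; g ≡ 0 at y ∈ {1, 2}; common: ∅.
  x = 4: f ≡ 0 at y ∈ {2}; g ≡ 0 at y ∈ {0, 3}; common: ∅.
Collecting: common zeros = {(0, 1)}, so the count is 1.
Comparison with the Bézout bound: 1 ≤ 2 = deg(f)·deg(g), as expected for curves with no common component (the affine F_5-count falls short of the bound because intersections may lie at infinity, over extension fields, or carry multiplicity).


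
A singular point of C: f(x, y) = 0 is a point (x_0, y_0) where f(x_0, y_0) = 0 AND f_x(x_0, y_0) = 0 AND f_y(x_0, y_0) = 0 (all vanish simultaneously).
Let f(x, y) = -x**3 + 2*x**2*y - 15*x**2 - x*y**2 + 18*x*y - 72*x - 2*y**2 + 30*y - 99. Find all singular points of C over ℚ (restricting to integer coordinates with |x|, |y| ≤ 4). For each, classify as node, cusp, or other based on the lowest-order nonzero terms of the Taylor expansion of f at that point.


Singular points: {(-3, 3)}; classification: cusp.

Compute partial derivatives:
  f_x = -3*x**2 + 4*x*y - 30*x - y**2 + 18*y - 72.
  f_y = 2*x**2 - 2*x*y + 18*x - 4*y + 30.
Scan x_0 ∈ {−4, ..., 4}. For each x_0, f_y(x_0, y) is a polynomial in y; find its integer roots y ∈ {−4, ..., 4}, then test f_x and f at those candidates.
  x = -4: f_y(-4, y) = 4*y - 10; no integer root y with |y| ≤ 4.
  x = -3: f_y(-3, y) = 2*y - 6; vanishes at y ∈ {3}. (-3, 3): f_x = 0, f = 0 — SINGULAR.
  x = -2: f_y(-2, y) = 2; no integer root y with |y| ≤ 4.
  x = -1: f_y(-1, y) = 14 - 2*y; no integer root y with |y| ≤ 4.
  x = 0: f_y(0, y) = 30 - 4*y; no integer root y with |y| ≤ 4.
  x = 1: f_y(1, y) = 50 - 6*y; no integer root y with |y| ≤ 4.
  x = 2: f_y(2, y) = 74 - 8*y; no integer root y with |y| ≤ 4.
  x = 3: f_y(3, y) = 102 - 10*y; no integer root y with |y| ≤ 4.
  x = 4: f_y(4, y) = 134 - 12*y; no integer root y with |y| ≤ 4.
Only singular point on the grid: (-3, 3).
Classify: substitute x = -3 + u, y = 3 + v and expand: f = -u**3 + 2*u**2*v - u*v**2 + v**2.
No constant or linear terms (consistent with a singular point). Quadratic part: v**2. Cubic part: -u**3 + 2*u**2*v - u*v**2.
The quadratic part v**2 is a perfect square, so there is a single (double) tangent line v = 0, i.e. y = 3. Restricting the cubic part to that line (v = 0) leaves -u**3 ≠ 0, so f is not divisible by v and the branch is v² ≈ u**3 to lowest order — this is a cusp.
Classification: cusp.


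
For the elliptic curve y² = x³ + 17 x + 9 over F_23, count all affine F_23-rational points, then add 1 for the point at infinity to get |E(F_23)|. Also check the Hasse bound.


Affine points = {(0, 3), (0, 20), (1, 2), (1, 21), (3, 8), (3, 15), (4, 7), (4, 16), (5, 9), (5, 14), (8, 6), (8, 17), (10, 11), (10, 12), (11, 3), (11, 20), (12, 3), (12, 20), (13, 9), (13, 14), (14, 1), (14, 22), (17, 6), (17, 17), (18, 11), (18, 12), (20, 0), (21, 6), (21, 17)}; affine count = 29; |E(F_23)| = 30.

Discriminant check: Δ ∝ 4a³ + 27b² = 4·17³ + 27·9² = 4·4913 + 27·81 ≡ 12 (mod 23). Nonzero ⇒ E is nonsingular.
For each x ∈ F_23, compute rhs = x³ + 17·x + 9 mod 23, then count y ∈ F_23 with y² ≡ rhs.
  x = 0: rhs = 9, matching y values: 3, 20 (2 points).
  x = 1: rhs = 4, matching y values: 2, 21 (2 points).
  x = 2: rhs = 5, matching y values: none (0 points).
  x = 3: rhs = 18, matching y values: 8, 15 (2 points).
  x = 4: rhs = 3, matching y values: 7, 16 (2 points).
  x = 5: rhs = 12, matching y values: 9, 14 (2 points).
  x = 6: rhs = 5, matching y values: none (0 points).
  x = 7: rhs = 11, matching y values: none (0 points).
  x = 8: rhs = 13, matching y values: 6, 17 (2 points).
  x = 9: rhs = 17, matching y values: none (0 points).
  x = 10: rhs = 6, matching y values: 11, 12 (2 points).
  x = 11: rhs = 9, matching y values: 3, 20 (2 points).
  x = 12: rhs = 9, matching y values: 3, 20 (2 points).
  x = 13: rhs = 12, matching y values: 9, 14 (2 points).
  x = 14: rhs = 1, matching y values: 1, 22 (2 points).
  x = 15: rhs = 5, matching y values: none (0 points).
  x = 16: rhs = 7, matching y values: none (0 points).
  x = 17: rhs = 13, matching y values: 6, 17 (2 points).
  x = 18: rhs = 6, matching y values: 11, 12 (2 points).
  x = 19: rhs = 15, matching y values: none (0 points).
  x = 20: rhs = 0, matching y values: 0 (1 points).
  x = 21: rhs = 13, matching y values: 6, 17 (2 points).
  x = 22: rhs = 14, matching y values: none (0 points).
Total affine count: 29.
Full point count |E(F_23)| = 29 + 1 = 30.
Hasse bound: |30 − (23+1)| = |6| = 6 ≤ 2√23 ≈ 9.5917 ✓.


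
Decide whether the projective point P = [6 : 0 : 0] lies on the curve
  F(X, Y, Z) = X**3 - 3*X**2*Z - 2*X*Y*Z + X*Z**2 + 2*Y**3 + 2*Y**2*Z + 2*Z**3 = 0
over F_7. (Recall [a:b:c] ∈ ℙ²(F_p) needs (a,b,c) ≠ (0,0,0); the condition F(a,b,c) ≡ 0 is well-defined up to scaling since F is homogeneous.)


F(6,0,0) ≡ 6 (mod 7); P is NOT on the curve.

Evaluate F(6, 0, 0) term-by-term (mod 7).
  X**3 ↦ 1·216·1·1 = 216
  -3*X**2*Z ↦ -3·36·1·0 = 0
  -2*X*Y*Z ↦ -2·6·0·0 = 0
  X*Z**2 ↦ 1·6·1·0 = 0
  2*Y**3 ↦ 2·1·0·1 = 0
  2*Y**2*Z ↦ 2·1·0·0 = 0
  2*Z**3 ↦ 2·1·1·0 = 0
Sum: F(6, 0, 0) = (216) + (0) + (0) + (0) + (0) + (0) + (0) = 216.
Reducing mod 7: 216 ≡ 6 (mod 7).
Since F(a, b, c) ≡ 6 ≠ 0 (mod 7), P does NOT lie on the curve.


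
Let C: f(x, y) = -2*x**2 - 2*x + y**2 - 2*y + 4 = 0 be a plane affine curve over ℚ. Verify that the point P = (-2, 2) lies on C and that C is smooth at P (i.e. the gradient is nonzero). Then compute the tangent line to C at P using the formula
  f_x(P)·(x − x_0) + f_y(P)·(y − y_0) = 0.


Tangent line at P: 6*x + 2*y + 8 = 0.

Step 1: f(-2, 2) = 0, so P lies on C.
Step 2: partial derivatives
  f_x(x, y) = -4*x - 2, f_y(x, y) = 2*y - 2.
  f_x(P) = 6, f_y(P) = 2 (gradient nonzero, so P is smooth).
Step 3: tangent line at P: 6·(x − -2) + 2·(y − 2) = 0.
Expanding: 6*x + 2*y + 8 = 0.


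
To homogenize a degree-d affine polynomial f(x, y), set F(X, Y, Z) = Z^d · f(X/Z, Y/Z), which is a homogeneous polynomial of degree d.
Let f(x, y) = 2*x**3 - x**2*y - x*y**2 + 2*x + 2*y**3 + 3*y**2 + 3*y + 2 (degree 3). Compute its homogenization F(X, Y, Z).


F(X, Y, Z) = 2*X**3 - X**2*Y - X*Y**2 + 2*X*Z**2 + 2*Y**3 + 3*Y**2*Z + 3*Y*Z**2 + 2*Z**3

deg(f) = 3.
Substitute x = X/Z, y = Y/Z into f, then multiply by Z^3.
  monomial 2·x^3·y^0 ↦ 2·X^3·Y^0·Z^0.
  monomial -1·x^2·y^1 ↦ -1·X^2·Y^1·Z^0.
  monomial -1·x^1·y^2 ↦ -1·X^1·Y^2·Z^0.
  monomial 2·x^1·y^0 ↦ 2·X^1·Y^0·Z^2.
  monomial 2·x^0·y^3 ↦ 2·X^0·Y^3·Z^0.
  monomial 3·x^0·y^2 ↦ 3·X^0·Y^2·Z^1.
  monomial 3·x^0·y^1 ↦ 3·X^0·Y^1·Z^2.
  monomial 2·x^0·y^0 ↦ 2·X^0·Y^0·Z^3.
Collecting: F(X, Y, Z) = 2*X**3 - X**2*Y - X*Y**2 + 2*X*Z**2 + 2*Y**3 + 3*Y**2*Z + 3*Y*Z**2 + 2*Z**3.


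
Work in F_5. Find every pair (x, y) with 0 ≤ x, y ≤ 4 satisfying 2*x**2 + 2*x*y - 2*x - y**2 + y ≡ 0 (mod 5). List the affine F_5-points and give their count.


Affine F_5-points: {(0, 0), (0, 1), (1, 0), (1, 3), (2, 2), (2, 3)}; count = 6.

For each of the 25 pairs (x, y) ∈ F_5², evaluate f(x, y) mod 5. Record the zeros.
  x = 0: [0↦0, 1↦0, 2↦3, 3↦4, 4↦3]  zeros at y ∈ {0, 1}
  x = 1: [0↦0, 1↦2, 2↦2, 3↦0, 4↦1]  zeros at y ∈ {0, 3}
  x = 2: [0↦4, 1↦3, 2↦0, 3↦0, 4↦3]  zeros at y ∈ {2, 3}
  x = 3: [0↦2, 1↦3, 2↦2, 3↦4, 4↦4]  zeros at y ∈ ∅
  x = 4: [0↦4, 1↦2, 2↦3, 3↦2, 4↦4]  zeros at y ∈ ∅
Collecting zeros: affine points = {(0, 0), (0, 1), (1, 0), (1, 3), (2, 2), (2, 3)}.
Total count |C(F_5)_aff| = 6.


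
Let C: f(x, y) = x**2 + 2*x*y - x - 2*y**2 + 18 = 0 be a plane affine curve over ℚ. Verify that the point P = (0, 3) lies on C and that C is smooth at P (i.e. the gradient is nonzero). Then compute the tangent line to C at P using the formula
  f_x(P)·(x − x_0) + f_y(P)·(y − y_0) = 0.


Tangent line at P: 5*x - 12*y + 36 = 0.

Step 1: f(0, 3) = 0, so P lies on C.
Step 2: partial derivatives
  f_x(x, y) = 2*x + 2*y - 1, f_y(x, y) = 2*x - 4*y.
  f_x(P) = 5, f_y(P) = -12 (gradient nonzero, so P is smooth).
Step 3: tangent line at P: 5·(x − 0) + -12·(y − 3) = 0.
Expanding: 5*x - 12*y + 36 = 0.
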